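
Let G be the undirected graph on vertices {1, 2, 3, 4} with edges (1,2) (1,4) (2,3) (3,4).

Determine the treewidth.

A width-2 tree decomposition is:
Bags: B1 = {1, 2, 4}  B2 = {2, 3, 4}
Tree: B1–B2
Each bag holds 3 vertices, so the decomposition has width 2, which upper-bounds the treewidth. Since 4–1–2–3–4 is a cycle in G, G is not acyclic. Forests are exactly the graphs of treewidth ≤ 1, so tw(G) ≥ 2. The upper and lower bounds meet at 2, so that is the treewidth.

2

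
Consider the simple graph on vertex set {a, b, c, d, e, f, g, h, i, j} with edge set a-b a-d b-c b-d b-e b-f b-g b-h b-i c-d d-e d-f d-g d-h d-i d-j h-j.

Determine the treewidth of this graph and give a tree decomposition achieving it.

The largest bag has 3 vertices, giving width 2; this decomposition certifies tw(G) ≤ 2. Conversely, {d, h, j} is a clique of size 3, and the vertices of any clique must share a bag in every tree decomposition; so some bag has ≥ 3 vertices and tw(G) ≥ 2. Hence tw(G) = 2 exactly.

Treewidth 2.
Bags: B1 = {b, d, f}  B2 = {b, d, g}  B3 = {b, d, h}  B4 = {d, h, j}  B5 = {b, d, i}  B6 = {a, b, d}  B7 = {b, d, e}  B8 = {b, c, d}
Tree: B1–B2, B1–B3, B3–B4, B3–B5, B2–B6, B5–B7, B3–B8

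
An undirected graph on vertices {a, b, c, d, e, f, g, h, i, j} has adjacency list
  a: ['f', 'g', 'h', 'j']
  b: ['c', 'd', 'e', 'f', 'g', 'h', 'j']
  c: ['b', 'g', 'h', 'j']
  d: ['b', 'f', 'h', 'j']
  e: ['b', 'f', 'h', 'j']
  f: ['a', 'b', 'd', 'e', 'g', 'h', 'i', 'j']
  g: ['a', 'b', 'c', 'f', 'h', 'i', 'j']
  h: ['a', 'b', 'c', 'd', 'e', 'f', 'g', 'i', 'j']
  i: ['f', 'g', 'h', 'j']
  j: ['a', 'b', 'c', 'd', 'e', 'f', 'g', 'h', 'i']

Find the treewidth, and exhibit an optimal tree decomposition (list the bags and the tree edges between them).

Treewidth 4.
One such decomposition:
Bags: B1 = {f, g, h, i, j}  B2 = {a, f, g, h, j}  B3 = {b, f, g, h, j}  B4 = {b, c, g, h, j}  B5 = {b, d, f, h, j}  B6 = {b, e, f, h, j}
Tree: B1–B2, B1–B3, B3–B4, B3–B5, B3–B6

Every bag has size at most 5, so the width is 5 − 1 = 4 and tw(G) ≤ 4. Conversely, {b, c, g, h, j} is a clique of size 5, and the vertices of any clique must share a bag in every tree decomposition; so some bag has ≥ 5 vertices and tw(G) ≥ 4. The upper and lower bounds meet at 4, so that is the treewidth.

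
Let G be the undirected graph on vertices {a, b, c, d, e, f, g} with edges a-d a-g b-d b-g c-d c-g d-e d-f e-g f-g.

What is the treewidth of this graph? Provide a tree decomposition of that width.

The largest bag has 3 vertices, giving width 2; this decomposition certifies tw(G) ≤ 2. For the lower bound, G contains the cycle g–b–d–c–g, so G is not a forest; only forests have treewidth ≤ 1, hence tw(G) ≥ 2. Therefore the treewidth is 2.

Treewidth 2.
Bags: B1 = {b, d, g}  B2 = {c, d, g}  B3 = {d, e, g}  B4 = {d, f, g}  B5 = {a, d, g}
Tree: B1–B2, B2–B3, B3–B4, B4–B5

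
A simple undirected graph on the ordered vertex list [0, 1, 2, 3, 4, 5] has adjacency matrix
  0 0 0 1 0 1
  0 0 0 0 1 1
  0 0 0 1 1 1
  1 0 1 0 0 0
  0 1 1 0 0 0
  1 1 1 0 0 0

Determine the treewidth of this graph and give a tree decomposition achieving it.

Treewidth 2.
Bags: B1 = {1, 2, 4}  B2 = {1, 2, 5}  B3 = {2, 3, 5}  B4 = {0, 3, 5}
Tree: B1–B2, B2–B3, B3–B4

The largest bag has 3 vertices, giving width 2; this decomposition certifies tw(G) ≤ 2. Since 4–1–5–2–4 is a cycle in G, G is not acyclic. Forests are exactly the graphs of treewidth ≤ 1, so tw(G) ≥ 2. Hence tw(G) = 2 exactly.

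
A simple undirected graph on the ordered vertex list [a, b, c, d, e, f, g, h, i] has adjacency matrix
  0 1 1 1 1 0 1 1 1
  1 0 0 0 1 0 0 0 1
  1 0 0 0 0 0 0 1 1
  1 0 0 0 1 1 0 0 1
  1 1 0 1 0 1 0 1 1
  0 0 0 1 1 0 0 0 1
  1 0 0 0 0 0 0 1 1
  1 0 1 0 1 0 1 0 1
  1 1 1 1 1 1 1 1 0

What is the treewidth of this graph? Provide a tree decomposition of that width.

Each bag holds 4 vertices, so the decomposition has width 3, which upper-bounds the treewidth. Conversely, {a, d, e, i} is a clique of size 4, and the vertices of any clique must share a bag in every tree decomposition; so some bag has ≥ 4 vertices and tw(G) ≥ 3. Hence tw(G) = 3 exactly.

Treewidth 3.
Bags: B1 = {a, e, h, i}  B2 = {a, d, e, i}  B3 = {d, e, f, i}  B4 = {a, b, e, i}  B5 = {a, c, h, i}  B6 = {a, g, h, i}
Tree: B1–B2, B2–B3, B1–B4, B1–B5, B1–B6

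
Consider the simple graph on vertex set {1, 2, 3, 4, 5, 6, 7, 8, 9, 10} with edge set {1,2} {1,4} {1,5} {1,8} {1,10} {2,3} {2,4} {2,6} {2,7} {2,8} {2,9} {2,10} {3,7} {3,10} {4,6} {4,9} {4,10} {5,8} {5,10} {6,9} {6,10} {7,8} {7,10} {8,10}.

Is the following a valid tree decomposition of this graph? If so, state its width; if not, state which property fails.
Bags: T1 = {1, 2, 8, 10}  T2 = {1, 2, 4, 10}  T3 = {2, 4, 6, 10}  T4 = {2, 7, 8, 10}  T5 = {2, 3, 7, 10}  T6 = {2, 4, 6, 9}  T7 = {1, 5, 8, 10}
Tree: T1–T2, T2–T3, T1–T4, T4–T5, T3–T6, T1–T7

Yes; width 3.

Checking the three conditions: (i) the bags cover all of {1, 2, 3, 4, 5, 6, 7, 8, 9, 10}; (ii) for each edge, some bag contains both endpoints; (iii) the bags containing any fixed vertex form a subtree. All hold, so the decomposition is valid with width 4 − 1 = 3.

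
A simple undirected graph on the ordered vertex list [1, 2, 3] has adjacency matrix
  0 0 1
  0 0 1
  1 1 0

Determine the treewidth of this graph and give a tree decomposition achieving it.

Treewidth 1.
One optimal decomposition is:
Bags: B1 = {1, 3}  B2 = {2, 3}
Tree: B1–B2

Every bag has size at most 2, so the width is 2 − 1 = 1 and tw(G) ≤ 1. Any graph with an edge has treewidth ≥ 1, and G has the edge 1–3. Combining the bounds, tw(G) = 1.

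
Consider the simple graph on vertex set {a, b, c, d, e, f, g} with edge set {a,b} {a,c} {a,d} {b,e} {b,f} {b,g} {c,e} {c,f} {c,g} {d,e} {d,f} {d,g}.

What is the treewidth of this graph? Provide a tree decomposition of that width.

Treewidth 3.
One optimal decomposition is:
Bags: B1 = {b, c, d, g}  B2 = {b, c, d, f}  B3 = {a, b, c, d}  B4 = {b, c, d, e}
Tree: B1–B2, B2–B3, B3–B4

Each bag holds 4 vertices, so the decomposition has width 3, which upper-bounds the treewidth. For the lower bound: the 4 vertex sets {c,g}, {b,f}, {d}, {a} are disjoint, each induces a connected subgraph, and every pair is joined by at least one edge of G. Contracting each set to a single vertex therefore yields K_{4} as a minor, and since treewidth is minor-monotone, tw(G) ≥ tw(K_{4}) = 3. Hence tw(G) = 3 exactly.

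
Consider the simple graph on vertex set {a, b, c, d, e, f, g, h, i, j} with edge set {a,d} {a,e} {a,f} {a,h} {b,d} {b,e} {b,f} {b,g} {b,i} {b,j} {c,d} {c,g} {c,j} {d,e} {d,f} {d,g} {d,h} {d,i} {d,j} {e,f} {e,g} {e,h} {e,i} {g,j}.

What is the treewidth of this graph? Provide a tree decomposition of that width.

Each bag holds 4 vertices, so the decomposition has width 3, which upper-bounds the treewidth. Conversely, {c, d, g, j} is a clique of size 4, and the vertices of any clique must share a bag in every tree decomposition; so some bag has ≥ 4 vertices and tw(G) ≥ 3. Combining the bounds, tw(G) = 3.

Treewidth 3.
One optimal decomposition is:
Bags: B1 = {b, d, e, i}  B2 = {b, d, e, f}  B3 = {a, d, e, f}  B4 = {b, d, e, g}  B5 = {b, d, g, j}  B6 = {c, d, g, j}  B7 = {a, d, e, h}
Tree: B1–B2, B2–B3, B2–B4, B4–B5, B5–B6, B3–B7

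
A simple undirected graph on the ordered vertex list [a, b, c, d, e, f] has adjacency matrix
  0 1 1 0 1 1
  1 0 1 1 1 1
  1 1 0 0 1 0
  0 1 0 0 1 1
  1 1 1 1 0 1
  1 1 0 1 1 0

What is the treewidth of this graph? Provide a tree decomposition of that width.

Every bag has size at most 4, so the width is 4 − 1 = 3 and tw(G) ≤ 3. For the lower bound, the 4 vertices {a, b, c, e} are pairwise adjacent, and any tree decomposition puts a clique entirely inside one bag — forcing width ≥ 3. Therefore the treewidth is 3.

Treewidth 3.
Bags: B1 = {a, b, e, f}  B2 = {b, d, e, f}  B3 = {a, b, c, e}
Tree: B1–B2, B1–B3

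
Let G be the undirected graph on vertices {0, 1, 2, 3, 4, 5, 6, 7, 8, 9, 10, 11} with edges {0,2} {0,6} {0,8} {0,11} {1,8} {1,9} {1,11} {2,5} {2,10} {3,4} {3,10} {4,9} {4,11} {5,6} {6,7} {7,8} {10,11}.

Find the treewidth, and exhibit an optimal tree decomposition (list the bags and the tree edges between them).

Treewidth 3.
One optimal decomposition is:
Bags: B1 = {3, 4, 9, 10}  B2 = {4, 9, 10, 11}  B3 = {1, 9, 10, 11}  B4 = {1, 2, 10, 11}  B5 = {0, 1, 2, 11}  B6 = {0, 1, 2, 8}  B7 = {0, 2, 5, 8}  B8 = {0, 5, 6, 8}  B9 = {5, 6, 7, 8}
Tree: B1–B2, B2–B3, B3–B4, B4–B5, B5–B6, B6–B7, B7–B8, B8–B9

Each bag holds 4 vertices, so the decomposition has width 3, which upper-bounds the treewidth. For the lower bound: the 4 vertex sets {3,4,9}, {10}, {11}, {0,1,2,8} are disjoint, each induces a connected subgraph, and every pair is joined by at least one edge of G. Contracting each set to a single vertex therefore yields K_{4} as a minor, and since treewidth is minor-monotone, tw(G) ≥ tw(K_{4}) = 3. Hence tw(G) = 3 exactly.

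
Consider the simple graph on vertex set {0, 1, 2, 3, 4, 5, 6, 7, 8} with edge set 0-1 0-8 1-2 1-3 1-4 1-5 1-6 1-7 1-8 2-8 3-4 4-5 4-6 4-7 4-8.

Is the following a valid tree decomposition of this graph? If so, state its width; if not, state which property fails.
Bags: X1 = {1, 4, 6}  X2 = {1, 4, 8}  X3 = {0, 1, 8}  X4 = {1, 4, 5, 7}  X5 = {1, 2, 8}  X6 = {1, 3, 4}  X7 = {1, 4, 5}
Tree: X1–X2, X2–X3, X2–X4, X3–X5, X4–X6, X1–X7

No — bags containing vertex 5 are not connected in the tree.

A tree decomposition must satisfy three properties: every vertex lies in some bag; for every edge, both endpoints lie together in some bag; and for every vertex, the bags containing it form a connected subtree. Here bags containing vertex 5 are not connected in the tree, so the decomposition is invalid.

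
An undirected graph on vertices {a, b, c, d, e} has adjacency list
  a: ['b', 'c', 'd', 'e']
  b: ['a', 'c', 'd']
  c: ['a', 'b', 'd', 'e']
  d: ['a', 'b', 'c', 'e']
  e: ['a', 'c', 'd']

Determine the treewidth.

A width-3 tree decomposition is:
Bags: B1 = {a, c, d, e}  B2 = {a, b, c, d}
Tree: B1–B2
The largest bag has 4 vertices, giving width 3; this decomposition certifies tw(G) ≤ 3. On the other hand G contains the 4-clique {a, c, d, e}. A clique must lie in a single bag of any decomposition, so no decomposition can have width below 3. Hence tw(G) = 3 exactly.

3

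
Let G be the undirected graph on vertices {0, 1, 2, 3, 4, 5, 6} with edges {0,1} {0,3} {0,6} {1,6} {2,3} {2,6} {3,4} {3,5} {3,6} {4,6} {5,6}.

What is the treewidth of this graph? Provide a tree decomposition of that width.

Treewidth 2.
One such decomposition:
Bags: B1 = {0, 1, 6}  B2 = {0, 3, 6}  B3 = {3, 5, 6}  B4 = {2, 3, 6}  B5 = {3, 4, 6}
Tree: B1–B2, B2–B3, B3–B4, B3–B5

Every bag has size at most 3, so the width is 3 − 1 = 2 and tw(G) ≤ 2. Conversely, {0, 1, 6} is a clique of size 3, and the vertices of any clique must share a bag in every tree decomposition; so some bag has ≥ 3 vertices and tw(G) ≥ 2. Hence tw(G) = 2 exactly.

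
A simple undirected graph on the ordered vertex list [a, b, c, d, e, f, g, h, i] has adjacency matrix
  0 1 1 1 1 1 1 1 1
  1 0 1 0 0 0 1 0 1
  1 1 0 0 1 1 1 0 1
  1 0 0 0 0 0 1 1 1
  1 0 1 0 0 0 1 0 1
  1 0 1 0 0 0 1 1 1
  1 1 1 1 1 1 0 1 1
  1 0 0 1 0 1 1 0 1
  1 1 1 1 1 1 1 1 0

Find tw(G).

4

A width-4 tree decomposition is:
Bags: B1 = {a, b, c, g, i}  B2 = {a, c, f, g, i}  B3 = {a, f, g, h, i}  B4 = {a, d, g, h, i}  B5 = {a, c, e, g, i}
Tree: B1–B2, B2–B3, B3–B4, B2–B5
Each bag holds 5 vertices, so the decomposition has width 4, which upper-bounds the treewidth. For the lower bound, the 5 vertices {a, d, g, h, i} are pairwise adjacent, and any tree decomposition puts a clique entirely inside one bag — forcing width ≥ 4. Therefore the treewidth is 4.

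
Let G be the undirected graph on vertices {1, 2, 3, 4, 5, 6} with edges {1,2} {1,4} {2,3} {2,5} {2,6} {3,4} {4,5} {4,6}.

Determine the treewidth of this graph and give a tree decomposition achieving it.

Every bag has size at most 3, so the width is 3 − 1 = 2 and tw(G) ≤ 2. For the lower bound, G contains the cycle 5–2–1–4–5, so G is not a forest; only forests have treewidth ≤ 1, hence tw(G) ≥ 2. The upper and lower bounds meet at 2, so that is the treewidth.

Treewidth 2.
Bags: B1 = {2, 4, 5}  B2 = {1, 2, 4}  B3 = {2, 4, 6}  B4 = {2, 3, 4}
Tree: B1–B2, B2–B3, B3–B4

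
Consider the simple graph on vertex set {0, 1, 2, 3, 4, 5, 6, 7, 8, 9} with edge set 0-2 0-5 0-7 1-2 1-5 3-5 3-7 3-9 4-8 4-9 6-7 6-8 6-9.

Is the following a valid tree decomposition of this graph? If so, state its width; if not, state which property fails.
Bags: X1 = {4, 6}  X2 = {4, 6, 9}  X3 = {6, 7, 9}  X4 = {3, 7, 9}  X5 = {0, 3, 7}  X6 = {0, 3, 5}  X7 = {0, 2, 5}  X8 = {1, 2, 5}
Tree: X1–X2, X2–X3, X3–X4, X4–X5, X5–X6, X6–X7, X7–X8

No — vertex 8 appears in no bag.

A tree decomposition must satisfy three properties: every vertex lies in some bag; for every edge, both endpoints lie together in some bag; and for every vertex, the bags containing it form a connected subtree. Here vertex 8 appears in no bag, so the decomposition is invalid.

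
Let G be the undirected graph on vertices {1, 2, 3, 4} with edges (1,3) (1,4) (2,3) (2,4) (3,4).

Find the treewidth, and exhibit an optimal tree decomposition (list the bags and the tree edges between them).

Treewidth 2.
One such decomposition:
Bags: B1 = {2, 3, 4}  B2 = {1, 3, 4}
Tree: B1–B2

Every bag has size at most 3, so the width is 3 − 1 = 2 and tw(G) ≤ 2. On the other hand G contains the 3-clique {1, 3, 4}. A clique must lie in a single bag of any decomposition, so no decomposition can have width below 2. The upper and lower bounds meet at 2, so that is the treewidth.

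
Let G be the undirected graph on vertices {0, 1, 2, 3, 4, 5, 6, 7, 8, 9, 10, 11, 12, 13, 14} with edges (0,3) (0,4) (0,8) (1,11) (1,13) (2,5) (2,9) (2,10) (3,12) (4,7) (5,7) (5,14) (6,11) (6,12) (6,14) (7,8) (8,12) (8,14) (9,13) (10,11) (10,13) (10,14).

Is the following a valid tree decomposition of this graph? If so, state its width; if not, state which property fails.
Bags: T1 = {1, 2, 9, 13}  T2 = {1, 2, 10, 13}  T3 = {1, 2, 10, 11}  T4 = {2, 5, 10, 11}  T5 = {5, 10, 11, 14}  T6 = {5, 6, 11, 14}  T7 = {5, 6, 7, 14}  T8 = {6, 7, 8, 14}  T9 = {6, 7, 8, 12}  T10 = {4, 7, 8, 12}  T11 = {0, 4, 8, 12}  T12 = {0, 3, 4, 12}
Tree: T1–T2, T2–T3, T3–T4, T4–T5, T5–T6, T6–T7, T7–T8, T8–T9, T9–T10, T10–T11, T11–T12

Every vertex of G appears in some bag (union = {0, 1, 2, 3, 4, 5, 6, 7, 8, 9, 10, 11, 12, 13, 14}); every edge is covered by a bag; and for each vertex v the set of bags containing v is connected in the bag tree. The decomposition is therefore valid. The largest bag has 4 vertices, so the width is 3.

Yes; width 3.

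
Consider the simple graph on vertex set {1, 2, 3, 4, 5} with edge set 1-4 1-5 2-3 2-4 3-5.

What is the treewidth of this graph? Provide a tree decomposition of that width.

Treewidth 2.
One such decomposition:
Bags: B1 = {1, 3, 5}  B2 = {1, 2, 3}  B3 = {1, 2, 4}
Tree: B1–B2, B2–B3

Each bag holds 3 vertices, so the decomposition has width 2, which upper-bounds the treewidth. The edges 1–5–3–2–4–1 form a cycle, so G is not a tree and its treewidth is at least 2. Combining the bounds, tw(G) = 2.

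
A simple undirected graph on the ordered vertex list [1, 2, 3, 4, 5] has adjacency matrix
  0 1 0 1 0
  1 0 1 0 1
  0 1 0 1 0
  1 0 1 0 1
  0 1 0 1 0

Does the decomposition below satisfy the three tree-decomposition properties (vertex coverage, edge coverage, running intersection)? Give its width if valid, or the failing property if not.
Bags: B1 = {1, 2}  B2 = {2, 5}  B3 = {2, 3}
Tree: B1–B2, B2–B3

No — vertex 4 appears in no bag.

A tree decomposition must satisfy three properties: every vertex lies in some bag; for every edge, both endpoints lie together in some bag; and for every vertex, the bags containing it form a connected subtree. Here vertex 4 appears in no bag, so the decomposition is invalid.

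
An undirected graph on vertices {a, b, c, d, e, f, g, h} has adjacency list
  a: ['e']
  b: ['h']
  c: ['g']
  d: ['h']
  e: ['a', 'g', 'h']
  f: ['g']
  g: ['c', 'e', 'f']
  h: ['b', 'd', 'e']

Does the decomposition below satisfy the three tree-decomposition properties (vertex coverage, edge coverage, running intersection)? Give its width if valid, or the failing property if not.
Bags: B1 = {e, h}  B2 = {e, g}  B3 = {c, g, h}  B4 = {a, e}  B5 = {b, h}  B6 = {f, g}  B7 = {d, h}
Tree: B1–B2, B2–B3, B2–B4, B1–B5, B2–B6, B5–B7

A tree decomposition must satisfy three properties: every vertex lies in some bag; for every edge, both endpoints lie together in some bag; and for every vertex, the bags containing it form a connected subtree. Here bags containing vertex h are not connected in the tree, so the decomposition is invalid.

No — bags containing vertex h are not connected in the tree.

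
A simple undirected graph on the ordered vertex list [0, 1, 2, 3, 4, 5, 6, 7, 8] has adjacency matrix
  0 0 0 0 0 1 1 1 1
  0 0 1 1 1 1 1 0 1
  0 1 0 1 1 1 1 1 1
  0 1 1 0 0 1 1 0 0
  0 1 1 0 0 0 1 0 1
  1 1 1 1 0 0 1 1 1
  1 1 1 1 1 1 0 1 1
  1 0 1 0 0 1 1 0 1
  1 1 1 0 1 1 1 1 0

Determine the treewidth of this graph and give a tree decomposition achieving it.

Treewidth 4.
Bags: B1 = {2, 5, 6, 7, 8}  B2 = {0, 5, 6, 7, 8}  B3 = {1, 2, 5, 6, 8}  B4 = {1, 2, 4, 6, 8}  B5 = {1, 2, 3, 5, 6}
Tree: B1–B2, B1–B3, B3–B4, B3–B5

The largest bag has 5 vertices, giving width 4; this decomposition certifies tw(G) ≤ 4. For the lower bound, the 5 vertices {0, 5, 6, 7, 8} are pairwise adjacent, and any tree decomposition puts a clique entirely inside one bag — forcing width ≥ 4. The upper and lower bounds meet at 4, so that is the treewidth.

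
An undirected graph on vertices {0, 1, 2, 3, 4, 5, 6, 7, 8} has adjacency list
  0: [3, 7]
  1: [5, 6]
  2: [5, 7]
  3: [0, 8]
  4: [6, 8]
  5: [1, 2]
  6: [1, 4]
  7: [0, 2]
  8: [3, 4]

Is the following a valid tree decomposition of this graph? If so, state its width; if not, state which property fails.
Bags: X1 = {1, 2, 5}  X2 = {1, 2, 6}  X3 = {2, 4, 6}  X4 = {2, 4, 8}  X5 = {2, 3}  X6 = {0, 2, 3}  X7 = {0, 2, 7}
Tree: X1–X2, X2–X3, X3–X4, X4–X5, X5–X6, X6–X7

No — edge (8,3) lies in no bag.

A tree decomposition must satisfy three properties: every vertex lies in some bag; for every edge, both endpoints lie together in some bag; and for every vertex, the bags containing it form a connected subtree. Here edge (8,3) lies in no bag, so the decomposition is invalid.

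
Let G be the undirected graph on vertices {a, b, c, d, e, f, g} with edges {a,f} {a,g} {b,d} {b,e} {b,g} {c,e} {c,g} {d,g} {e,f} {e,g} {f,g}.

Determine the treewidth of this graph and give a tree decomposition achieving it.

Each bag holds 3 vertices, so the decomposition has width 2, which upper-bounds the treewidth. On the other hand G contains the 3-clique {b, d, g}. A clique must lie in a single bag of any decomposition, so no decomposition can have width below 2. Therefore the treewidth is 2.

Treewidth 2.
One optimal decomposition is:
Bags: B1 = {b, e, g}  B2 = {b, d, g}  B3 = {e, f, g}  B4 = {a, f, g}  B5 = {c, e, g}
Tree: B1–B2, B1–B3, B3–B4, B1–B5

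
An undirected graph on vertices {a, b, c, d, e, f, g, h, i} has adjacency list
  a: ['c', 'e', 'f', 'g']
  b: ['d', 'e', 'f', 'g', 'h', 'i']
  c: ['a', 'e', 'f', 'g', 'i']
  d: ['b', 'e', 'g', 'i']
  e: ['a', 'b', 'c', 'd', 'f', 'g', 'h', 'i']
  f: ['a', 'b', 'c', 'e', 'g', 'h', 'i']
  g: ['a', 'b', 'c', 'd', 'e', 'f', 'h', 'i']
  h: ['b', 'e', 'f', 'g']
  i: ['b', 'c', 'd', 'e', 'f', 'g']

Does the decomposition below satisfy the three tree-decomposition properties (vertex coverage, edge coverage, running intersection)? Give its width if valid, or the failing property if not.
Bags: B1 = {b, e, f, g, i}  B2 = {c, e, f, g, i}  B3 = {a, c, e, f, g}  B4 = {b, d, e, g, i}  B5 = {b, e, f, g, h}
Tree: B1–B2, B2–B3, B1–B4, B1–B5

Yes; width 4.

Every vertex of G appears in some bag (union = {a, b, c, d, e, f, g, h, i}); every edge is covered by a bag; and for each vertex v the set of bags containing v is connected in the bag tree. The decomposition is therefore valid. The largest bag has 5 vertices, so the width is 4.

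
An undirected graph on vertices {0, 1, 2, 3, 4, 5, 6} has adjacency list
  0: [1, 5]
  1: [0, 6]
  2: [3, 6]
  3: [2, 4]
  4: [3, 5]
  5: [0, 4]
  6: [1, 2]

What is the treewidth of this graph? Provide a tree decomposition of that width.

Every bag has size at most 3, so the width is 3 − 1 = 2 and tw(G) ≤ 2. The edges 1–0–5–4–3–2–6–1 form a cycle, so G is not a tree and its treewidth is at least 2. Hence tw(G) = 2 exactly.

Treewidth 2.
One such decomposition:
Bags: B1 = {0, 1, 5}  B2 = {1, 4, 5}  B3 = {1, 3, 4}  B4 = {1, 2, 3}  B5 = {1, 2, 6}
Tree: B1–B2, B2–B3, B3–B4, B4–B5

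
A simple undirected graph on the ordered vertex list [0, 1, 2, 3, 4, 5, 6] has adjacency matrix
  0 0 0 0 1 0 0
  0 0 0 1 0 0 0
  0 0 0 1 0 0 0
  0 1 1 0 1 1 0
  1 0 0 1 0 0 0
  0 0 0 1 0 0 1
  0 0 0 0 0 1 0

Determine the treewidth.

1

A width-1 tree decomposition is:
Bags: B1 = {3, 4}  B2 = {0, 4}  B3 = {3, 5}  B4 = {2, 3}  B5 = {1, 3}  B6 = {5, 6}
Tree: B1–B2, B1–B3, B1–B4, B3–B5, B3–B6
Each bag holds 2 vertices, so the decomposition has width 1, which upper-bounds the treewidth. G has an edge, so its treewidth is at least 1. The upper and lower bounds meet at 1, so that is the treewidth.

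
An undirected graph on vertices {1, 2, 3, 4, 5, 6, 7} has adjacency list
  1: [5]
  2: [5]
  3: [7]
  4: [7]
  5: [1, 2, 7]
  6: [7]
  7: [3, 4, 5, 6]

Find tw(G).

A width-1 tree decomposition is:
Bags: B1 = {5, 7}  B2 = {2, 5}  B3 = {1, 5}  B4 = {3, 7}  B5 = {4, 7}  B6 = {6, 7}
Tree: B1–B2, B2–B3, B1–B4, B1–B5, B1–B6
The largest bag has 2 vertices, giving width 1; this decomposition certifies tw(G) ≤ 1. Since G has at least one edge (e.g. 5–7), it is not an edgeless graph, so tw(G) ≥ 1. Therefore the treewidth is 1.

1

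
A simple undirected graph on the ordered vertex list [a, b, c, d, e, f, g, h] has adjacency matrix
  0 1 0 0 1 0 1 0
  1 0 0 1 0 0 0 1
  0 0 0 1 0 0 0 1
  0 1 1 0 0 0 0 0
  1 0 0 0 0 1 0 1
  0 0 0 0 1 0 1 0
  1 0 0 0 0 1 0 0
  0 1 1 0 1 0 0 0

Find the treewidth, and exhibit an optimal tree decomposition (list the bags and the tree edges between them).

Treewidth 2.
One such decomposition:
Bags: B1 = {a, f, g}  B2 = {a, e, f}  B3 = {a, b, e}  B4 = {b, e, h}  B5 = {b, d, h}  B6 = {c, d, h}
Tree: B1–B2, B2–B3, B3–B4, B4–B5, B5–B6

Every bag has size at most 3, so the width is 3 − 1 = 2 and tw(G) ≤ 2. For the lower bound, G contains the cycle g–f–e–a–g, so G is not a forest; only forests have treewidth ≤ 1, hence tw(G) ≥ 2. Combining the bounds, tw(G) = 2.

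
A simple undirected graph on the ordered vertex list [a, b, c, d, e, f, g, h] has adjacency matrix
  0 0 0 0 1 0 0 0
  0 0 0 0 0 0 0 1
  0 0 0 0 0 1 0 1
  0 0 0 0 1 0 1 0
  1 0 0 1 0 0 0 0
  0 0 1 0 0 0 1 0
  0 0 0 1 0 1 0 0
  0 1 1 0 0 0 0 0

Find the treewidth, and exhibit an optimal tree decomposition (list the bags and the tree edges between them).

Treewidth 1.
One optimal decomposition is:
Bags: B1 = {a, e}  B2 = {d, e}  B3 = {d, g}  B4 = {f, g}  B5 = {c, f}  B6 = {c, h}  B7 = {b, h}
Tree: B1–B2, B2–B3, B3–B4, B4–B5, B5–B6, B6–B7

Each bag holds 2 vertices, so the decomposition has width 1, which upper-bounds the treewidth. Since G has at least one edge (e.g. a–e), it is not an edgeless graph, so tw(G) ≥ 1. Hence tw(G) = 1 exactly.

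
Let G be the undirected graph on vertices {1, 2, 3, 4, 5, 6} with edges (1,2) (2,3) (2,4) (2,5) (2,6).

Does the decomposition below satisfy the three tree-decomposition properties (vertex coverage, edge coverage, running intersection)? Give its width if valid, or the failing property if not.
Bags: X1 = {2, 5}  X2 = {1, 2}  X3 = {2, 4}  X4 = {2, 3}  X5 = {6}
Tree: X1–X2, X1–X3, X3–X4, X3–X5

No — edge (2,6) lies in no bag.

A tree decomposition must satisfy three properties: every vertex lies in some bag; for every edge, both endpoints lie together in some bag; and for every vertex, the bags containing it form a connected subtree. Here edge (2,6) lies in no bag, so the decomposition is invalid.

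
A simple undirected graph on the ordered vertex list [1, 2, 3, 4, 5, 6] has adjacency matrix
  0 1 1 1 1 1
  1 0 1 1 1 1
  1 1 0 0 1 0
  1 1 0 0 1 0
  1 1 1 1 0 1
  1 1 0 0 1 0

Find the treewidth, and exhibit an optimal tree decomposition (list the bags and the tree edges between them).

Each bag holds 4 vertices, so the decomposition has width 3, which upper-bounds the treewidth. Conversely, {1, 2, 3, 5} is a clique of size 4, and the vertices of any clique must share a bag in every tree decomposition; so some bag has ≥ 4 vertices and tw(G) ≥ 3. Therefore the treewidth is 3.

Treewidth 3.
Bags: B1 = {1, 2, 3, 5}  B2 = {1, 2, 5, 6}  B3 = {1, 2, 4, 5}
Tree: B1–B2, B2–B3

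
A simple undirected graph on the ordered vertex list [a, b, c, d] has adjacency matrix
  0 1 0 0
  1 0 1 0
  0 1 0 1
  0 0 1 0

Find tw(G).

A width-1 tree decomposition is:
Bags: B1 = {c, d}  B2 = {b, c}  B3 = {a, b}
Tree: B1–B2, B2–B3
The largest bag has 2 vertices, giving width 1; this decomposition certifies tw(G) ≤ 1. G has an edge, so its treewidth is at least 1. Therefore the treewidth is 1.

1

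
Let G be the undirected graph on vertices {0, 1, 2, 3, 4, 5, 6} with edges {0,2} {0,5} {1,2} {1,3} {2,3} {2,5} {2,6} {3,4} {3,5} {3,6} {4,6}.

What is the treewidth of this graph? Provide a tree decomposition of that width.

Treewidth 2.
One such decomposition:
Bags: B1 = {2, 3, 5}  B2 = {0, 2, 5}  B3 = {2, 3, 6}  B4 = {3, 4, 6}  B5 = {1, 2, 3}
Tree: B1–B2, B1–B3, B3–B4, B1–B5

Every bag has size at most 3, so the width is 3 − 1 = 2 and tw(G) ≤ 2. On the other hand G contains the 3-clique {0, 2, 5}. A clique must lie in a single bag of any decomposition, so no decomposition can have width below 2. Hence tw(G) = 2 exactly.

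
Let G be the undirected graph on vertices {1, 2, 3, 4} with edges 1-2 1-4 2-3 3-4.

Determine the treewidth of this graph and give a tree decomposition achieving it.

The largest bag has 3 vertices, giving width 2; this decomposition certifies tw(G) ≤ 2. The edges 4–3–2–1–4 form a cycle, so G is not a tree and its treewidth is at least 2. Therefore the treewidth is 2.

Treewidth 2.
One such decomposition:
Bags: B1 = {2, 3, 4}  B2 = {1, 2, 4}
Tree: B1–B2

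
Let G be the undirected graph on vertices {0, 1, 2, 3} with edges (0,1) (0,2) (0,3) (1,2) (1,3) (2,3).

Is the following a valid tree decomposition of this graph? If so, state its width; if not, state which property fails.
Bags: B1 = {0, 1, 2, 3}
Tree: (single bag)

Yes; width 3.

Every vertex of G appears in some bag (union = {0, 1, 2, 3}); every edge is covered by a bag; and for each vertex v the set of bags containing v is connected in the bag tree. The decomposition is therefore valid. The largest bag has 4 vertices, so the width is 3.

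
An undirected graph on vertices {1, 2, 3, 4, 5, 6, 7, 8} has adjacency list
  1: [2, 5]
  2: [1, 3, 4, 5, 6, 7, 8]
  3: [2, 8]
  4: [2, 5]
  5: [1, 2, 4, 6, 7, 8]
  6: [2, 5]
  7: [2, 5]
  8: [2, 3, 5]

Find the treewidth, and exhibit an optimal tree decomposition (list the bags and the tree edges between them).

Each bag holds 3 vertices, so the decomposition has width 2, which upper-bounds the treewidth. On the other hand G contains the 3-clique {2, 3, 8}. A clique must lie in a single bag of any decomposition, so no decomposition can have width below 2. The upper and lower bounds meet at 2, so that is the treewidth.

Treewidth 2.
One optimal decomposition is:
Bags: B1 = {2, 5, 8}  B2 = {2, 3, 8}  B3 = {2, 5, 7}  B4 = {2, 5, 6}  B5 = {1, 2, 5}  B6 = {2, 4, 5}
Tree: B1–B2, B1–B3, B3–B4, B1–B5, B5–B6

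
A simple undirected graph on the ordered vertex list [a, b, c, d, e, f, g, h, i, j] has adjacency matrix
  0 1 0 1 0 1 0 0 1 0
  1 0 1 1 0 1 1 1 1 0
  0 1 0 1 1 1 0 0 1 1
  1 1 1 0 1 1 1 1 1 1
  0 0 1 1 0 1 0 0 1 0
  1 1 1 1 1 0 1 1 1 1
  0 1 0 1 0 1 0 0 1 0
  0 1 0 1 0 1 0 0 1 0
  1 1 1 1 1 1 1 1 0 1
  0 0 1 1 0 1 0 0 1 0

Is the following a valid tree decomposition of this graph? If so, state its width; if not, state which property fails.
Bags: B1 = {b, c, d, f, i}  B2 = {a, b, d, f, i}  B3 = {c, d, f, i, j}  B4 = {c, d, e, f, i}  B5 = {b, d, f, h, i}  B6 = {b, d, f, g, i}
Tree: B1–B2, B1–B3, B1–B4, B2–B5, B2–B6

Vertex coverage: the bags together contain {a, b, c, d, e, f, g, h, i, j}, the full vertex set. Edge coverage: each edge of G has both endpoints in at least one bag. Running intersection: for every vertex, the bags containing it form a connected subtree. All three properties hold, so this is a valid tree decomposition of width max|bag| − 1 = 4, and hence tw(G) ≤ 4.

Yes; width 4.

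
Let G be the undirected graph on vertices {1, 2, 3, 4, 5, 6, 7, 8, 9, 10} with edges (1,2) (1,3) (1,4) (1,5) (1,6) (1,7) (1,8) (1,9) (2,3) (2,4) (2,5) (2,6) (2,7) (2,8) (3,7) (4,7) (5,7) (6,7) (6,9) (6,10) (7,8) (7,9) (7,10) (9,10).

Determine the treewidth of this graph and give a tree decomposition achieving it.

Treewidth 3.
One such decomposition:
Bags: B1 = {1, 2, 3, 7}  B2 = {1, 2, 7, 8}  B3 = {1, 2, 6, 7}  B4 = {1, 2, 4, 7}  B5 = {1, 6, 7, 9}  B6 = {1, 2, 5, 7}  B7 = {6, 7, 9, 10}
Tree: B1–B2, B2–B3, B2–B4, B3–B5, B2–B6, B5–B7

The largest bag has 4 vertices, giving width 3; this decomposition certifies tw(G) ≤ 3. Conversely, {1, 6, 7, 9} is a clique of size 4, and the vertices of any clique must share a bag in every tree decomposition; so some bag has ≥ 4 vertices and tw(G) ≥ 3. Hence tw(G) = 3 exactly.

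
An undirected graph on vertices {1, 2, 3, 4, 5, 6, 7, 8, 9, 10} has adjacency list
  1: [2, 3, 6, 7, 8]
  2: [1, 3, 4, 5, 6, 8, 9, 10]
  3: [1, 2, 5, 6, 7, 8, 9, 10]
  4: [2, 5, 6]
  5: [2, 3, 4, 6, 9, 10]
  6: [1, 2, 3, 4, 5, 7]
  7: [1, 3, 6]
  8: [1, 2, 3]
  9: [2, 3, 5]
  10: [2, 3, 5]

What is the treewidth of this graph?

3

A width-3 tree decomposition is:
Bags: B1 = {2, 3, 5, 9}  B2 = {2, 3, 5, 6}  B3 = {1, 2, 3, 6}  B4 = {1, 3, 6, 7}  B5 = {1, 2, 3, 8}  B6 = {2, 4, 5, 6}  B7 = {2, 3, 5, 10}
Tree: B1–B2, B2–B3, B3–B4, B3–B5, B2–B6, B2–B7
Every bag has size at most 4, so the width is 4 − 1 = 3 and tw(G) ≤ 3. For the lower bound, the 4 vertices {1, 2, 3, 8} are pairwise adjacent, and any tree decomposition puts a clique entirely inside one bag — forcing width ≥ 3. Therefore the treewidth is 3.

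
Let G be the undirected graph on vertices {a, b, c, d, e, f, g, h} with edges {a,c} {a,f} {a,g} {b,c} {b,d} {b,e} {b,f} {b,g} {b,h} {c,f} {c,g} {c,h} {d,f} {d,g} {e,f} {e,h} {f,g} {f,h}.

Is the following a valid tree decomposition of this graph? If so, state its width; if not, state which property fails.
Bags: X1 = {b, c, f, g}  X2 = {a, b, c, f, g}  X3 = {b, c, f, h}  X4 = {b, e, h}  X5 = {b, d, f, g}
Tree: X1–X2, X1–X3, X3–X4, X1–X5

A tree decomposition must satisfy three properties: every vertex lies in some bag; for every edge, both endpoints lie together in some bag; and for every vertex, the bags containing it form a connected subtree. Here edge (f,e) lies in no bag, so the decomposition is invalid.

No — edge (f,e) lies in no bag.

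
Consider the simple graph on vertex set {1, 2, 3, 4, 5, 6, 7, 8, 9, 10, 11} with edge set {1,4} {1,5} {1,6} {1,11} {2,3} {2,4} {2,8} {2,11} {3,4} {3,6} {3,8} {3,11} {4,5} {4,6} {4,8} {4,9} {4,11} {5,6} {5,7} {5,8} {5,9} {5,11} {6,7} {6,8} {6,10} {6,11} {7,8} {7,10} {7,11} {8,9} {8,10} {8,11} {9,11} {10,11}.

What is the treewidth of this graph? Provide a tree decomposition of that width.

Treewidth 4.
One such decomposition:
Bags: B1 = {4, 5, 6, 8, 11}  B2 = {3, 4, 6, 8, 11}  B3 = {2, 3, 4, 8, 11}  B4 = {5, 6, 7, 8, 11}  B5 = {6, 7, 8, 10, 11}  B6 = {4, 5, 8, 9, 11}  B7 = {1, 4, 5, 6, 11}
Tree: B1–B2, B2–B3, B1–B4, B4–B5, B1–B6, B1–B7

Every bag has size at most 5, so the width is 5 − 1 = 4 and tw(G) ≤ 4. For the lower bound, the 5 vertices {6, 7, 8, 10, 11} are pairwise adjacent, and any tree decomposition puts a clique entirely inside one bag — forcing width ≥ 4. Therefore the treewidth is 4.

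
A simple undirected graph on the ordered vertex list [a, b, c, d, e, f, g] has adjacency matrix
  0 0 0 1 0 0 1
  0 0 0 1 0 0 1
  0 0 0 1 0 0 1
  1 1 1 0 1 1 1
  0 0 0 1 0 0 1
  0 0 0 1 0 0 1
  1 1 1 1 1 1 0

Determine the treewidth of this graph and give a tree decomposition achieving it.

Each bag holds 3 vertices, so the decomposition has width 2, which upper-bounds the treewidth. Conversely, {d, f, g} is a clique of size 3, and the vertices of any clique must share a bag in every tree decomposition; so some bag has ≥ 3 vertices and tw(G) ≥ 2. Therefore the treewidth is 2.

Treewidth 2.
Bags: B1 = {a, d, g}  B2 = {b, d, g}  B3 = {d, e, g}  B4 = {d, f, g}  B5 = {c, d, g}
Tree: B1–B2, B2–B3, B1–B4, B3–B5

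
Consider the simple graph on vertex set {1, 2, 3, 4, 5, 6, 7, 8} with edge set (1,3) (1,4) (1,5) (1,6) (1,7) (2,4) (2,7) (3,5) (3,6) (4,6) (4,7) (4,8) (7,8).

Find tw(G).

A width-2 tree decomposition is:
Bags: B1 = {1, 4, 6}  B2 = {1, 4, 7}  B3 = {1, 3, 6}  B4 = {2, 4, 7}  B5 = {1, 3, 5}  B6 = {4, 7, 8}
Tree: B1–B2, B1–B3, B2–B4, B3–B5, B2–B6
Every bag has size at most 3, so the width is 3 − 1 = 2 and tw(G) ≤ 2. On the other hand G contains the 3-clique {4, 7, 8}. A clique must lie in a single bag of any decomposition, so no decomposition can have width below 2. Hence tw(G) = 2 exactly.

2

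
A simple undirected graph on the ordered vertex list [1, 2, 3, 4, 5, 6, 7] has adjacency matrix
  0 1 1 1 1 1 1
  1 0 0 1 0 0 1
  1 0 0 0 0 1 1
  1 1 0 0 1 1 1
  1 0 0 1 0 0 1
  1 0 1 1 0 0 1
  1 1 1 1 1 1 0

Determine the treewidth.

A width-3 tree decomposition is:
Bags: B1 = {1, 4, 6, 7}  B2 = {1, 4, 5, 7}  B3 = {1, 3, 6, 7}  B4 = {1, 2, 4, 7}
Tree: B1–B2, B1–B3, B1–B4
Every bag has size at most 4, so the width is 4 − 1 = 3 and tw(G) ≤ 3. On the other hand G contains the 4-clique {1, 3, 6, 7}. A clique must lie in a single bag of any decomposition, so no decomposition can have width below 3. The upper and lower bounds meet at 3, so that is the treewidth.

3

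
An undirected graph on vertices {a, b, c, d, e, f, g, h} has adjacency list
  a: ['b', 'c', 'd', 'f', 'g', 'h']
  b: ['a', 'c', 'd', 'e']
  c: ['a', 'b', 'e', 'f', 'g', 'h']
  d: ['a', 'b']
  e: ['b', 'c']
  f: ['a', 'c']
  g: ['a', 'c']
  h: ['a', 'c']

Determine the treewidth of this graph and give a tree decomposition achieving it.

Treewidth 2.
One such decomposition:
Bags: B1 = {a, b, c}  B2 = {a, c, g}  B3 = {a, b, d}  B4 = {a, c, h}  B5 = {b, c, e}  B6 = {a, c, f}
Tree: B1–B2, B1–B3, B1–B4, B1–B5, B2–B6

Each bag holds 3 vertices, so the decomposition has width 2, which upper-bounds the treewidth. For the lower bound, the 3 vertices {a, b, d} are pairwise adjacent, and any tree decomposition puts a clique entirely inside one bag — forcing width ≥ 2. Combining the bounds, tw(G) = 2.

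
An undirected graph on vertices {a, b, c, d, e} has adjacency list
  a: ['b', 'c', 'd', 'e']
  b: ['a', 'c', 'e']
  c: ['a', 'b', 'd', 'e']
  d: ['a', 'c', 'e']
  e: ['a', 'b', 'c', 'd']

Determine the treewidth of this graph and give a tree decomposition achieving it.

The largest bag has 4 vertices, giving width 3; this decomposition certifies tw(G) ≤ 3. For the lower bound, the 4 vertices {a, c, d, e} are pairwise adjacent, and any tree decomposition puts a clique entirely inside one bag — forcing width ≥ 3. Combining the bounds, tw(G) = 3.

Treewidth 3.
Bags: B1 = {a, b, c, e}  B2 = {a, c, d, e}
Tree: B1–B2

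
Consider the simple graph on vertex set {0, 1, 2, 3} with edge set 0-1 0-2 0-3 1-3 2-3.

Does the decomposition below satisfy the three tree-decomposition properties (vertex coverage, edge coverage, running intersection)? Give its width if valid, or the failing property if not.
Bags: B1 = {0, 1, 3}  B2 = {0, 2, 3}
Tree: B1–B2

Checking the three conditions: (i) the bags cover all of {0, 1, 2, 3}; (ii) for each edge, some bag contains both endpoints; (iii) the bags containing any fixed vertex form a subtree. All hold, so the decomposition is valid with width 3 − 1 = 2.

Yes; width 2.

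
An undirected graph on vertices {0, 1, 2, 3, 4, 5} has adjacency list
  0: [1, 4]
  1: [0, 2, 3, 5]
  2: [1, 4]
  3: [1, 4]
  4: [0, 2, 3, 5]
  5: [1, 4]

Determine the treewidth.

A width-2 tree decomposition is:
Bags: B1 = {0, 1, 4}  B2 = {1, 2, 4}  B3 = {1, 4, 5}  B4 = {1, 3, 4}
Tree: B1–B2, B2–B3, B3–B4
The largest bag has 3 vertices, giving width 2; this decomposition certifies tw(G) ≤ 2. The edges 0–1–2–4–0 form a cycle, so G is not a tree and its treewidth is at least 2. Combining the bounds, tw(G) = 2.

2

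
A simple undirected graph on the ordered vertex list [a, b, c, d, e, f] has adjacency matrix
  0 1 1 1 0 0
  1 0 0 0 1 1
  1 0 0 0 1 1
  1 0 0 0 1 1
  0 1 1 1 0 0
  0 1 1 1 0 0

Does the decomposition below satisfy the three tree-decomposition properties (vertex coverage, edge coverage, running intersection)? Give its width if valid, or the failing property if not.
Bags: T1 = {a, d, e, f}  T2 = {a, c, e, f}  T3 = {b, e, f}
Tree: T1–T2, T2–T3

No — edge (a,b) lies in no bag.

A tree decomposition must satisfy three properties: every vertex lies in some bag; for every edge, both endpoints lie together in some bag; and for every vertex, the bags containing it form a connected subtree. Here edge (a,b) lies in no bag, so the decomposition is invalid.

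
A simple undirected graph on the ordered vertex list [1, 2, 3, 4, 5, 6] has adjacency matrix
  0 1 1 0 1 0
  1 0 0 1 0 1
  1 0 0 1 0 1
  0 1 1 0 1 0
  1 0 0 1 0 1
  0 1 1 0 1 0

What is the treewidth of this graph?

3

A width-3 tree decomposition is:
Bags: B1 = {1, 4, 5, 6}  B2 = {1, 2, 4, 6}  B3 = {1, 3, 4, 6}
Tree: B1–B2, B2–B3
Every bag has size at most 4, so the width is 4 − 1 = 3 and tw(G) ≤ 3. For the lower bound: the 4 vertex sets {5,6}, {1,2}, {4}, {3} are disjoint, each induces a connected subgraph, and every pair is joined by at least one edge of G. Contracting each set to a single vertex therefore yields K_{4} as a minor, and since treewidth is minor-monotone, tw(G) ≥ tw(K_{4}) = 3. Combining the bounds, tw(G) = 3.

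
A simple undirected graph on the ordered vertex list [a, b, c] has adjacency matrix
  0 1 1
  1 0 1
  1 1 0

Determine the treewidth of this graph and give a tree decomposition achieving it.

Treewidth 2.
One optimal decomposition is:
Bags: B1 = {a, b, c}
Tree: (single bag)

With just one bag of size 3, the width is 3 − 1 = 2, so tw(G) ≤ 2. Conversely, {a, b, c} is a clique of size 3, and the vertices of any clique must share a bag in every tree decomposition; so some bag has ≥ 3 vertices and tw(G) ≥ 2. Hence tw(G) = 2 exactly.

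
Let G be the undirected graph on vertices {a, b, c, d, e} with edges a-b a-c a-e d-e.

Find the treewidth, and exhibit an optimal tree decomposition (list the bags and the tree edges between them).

Every bag has size at most 2, so the width is 2 − 1 = 1 and tw(G) ≤ 1. Since G has at least one edge (e.g. a–e), it is not an edgeless graph, so tw(G) ≥ 1. The upper and lower bounds meet at 1, so that is the treewidth.

Treewidth 1.
Bags: B1 = {a, e}  B2 = {d, e}  B3 = {a, c}  B4 = {a, b}
Tree: B1–B2, B1–B3, B3–B4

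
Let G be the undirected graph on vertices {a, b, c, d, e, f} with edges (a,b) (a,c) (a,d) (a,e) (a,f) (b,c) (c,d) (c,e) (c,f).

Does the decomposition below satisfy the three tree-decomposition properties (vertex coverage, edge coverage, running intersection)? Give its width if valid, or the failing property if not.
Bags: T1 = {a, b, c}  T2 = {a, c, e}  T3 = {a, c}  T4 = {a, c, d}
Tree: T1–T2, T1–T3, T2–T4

A tree decomposition must satisfy three properties: every vertex lies in some bag; for every edge, both endpoints lie together in some bag; and for every vertex, the bags containing it form a connected subtree. Here vertex f appears in no bag, so the decomposition is invalid.

No — vertex f appears in no bag.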